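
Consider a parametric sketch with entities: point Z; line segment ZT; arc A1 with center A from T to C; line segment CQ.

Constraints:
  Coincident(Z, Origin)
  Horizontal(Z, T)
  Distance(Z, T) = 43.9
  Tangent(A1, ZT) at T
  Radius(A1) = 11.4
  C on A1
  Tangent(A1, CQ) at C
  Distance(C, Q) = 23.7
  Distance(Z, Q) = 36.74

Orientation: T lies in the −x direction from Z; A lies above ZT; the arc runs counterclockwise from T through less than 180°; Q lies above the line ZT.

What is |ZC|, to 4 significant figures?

34.20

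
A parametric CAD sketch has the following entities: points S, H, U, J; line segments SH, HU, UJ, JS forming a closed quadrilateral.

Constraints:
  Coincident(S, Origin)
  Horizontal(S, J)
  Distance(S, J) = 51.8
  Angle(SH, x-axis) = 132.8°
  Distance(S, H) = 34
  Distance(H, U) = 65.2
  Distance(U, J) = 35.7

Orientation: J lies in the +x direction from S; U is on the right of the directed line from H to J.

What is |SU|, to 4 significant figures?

31.25

Checks: |HU| = 65.20 ✓; |UJ| = 35.70 ✓.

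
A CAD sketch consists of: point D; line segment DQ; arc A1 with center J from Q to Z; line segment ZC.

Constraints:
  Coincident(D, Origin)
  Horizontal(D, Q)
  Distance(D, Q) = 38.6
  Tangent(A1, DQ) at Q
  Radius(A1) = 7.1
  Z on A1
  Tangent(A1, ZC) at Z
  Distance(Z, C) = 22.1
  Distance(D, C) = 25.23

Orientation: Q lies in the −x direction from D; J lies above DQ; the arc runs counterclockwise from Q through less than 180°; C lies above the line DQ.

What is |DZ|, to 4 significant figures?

33.64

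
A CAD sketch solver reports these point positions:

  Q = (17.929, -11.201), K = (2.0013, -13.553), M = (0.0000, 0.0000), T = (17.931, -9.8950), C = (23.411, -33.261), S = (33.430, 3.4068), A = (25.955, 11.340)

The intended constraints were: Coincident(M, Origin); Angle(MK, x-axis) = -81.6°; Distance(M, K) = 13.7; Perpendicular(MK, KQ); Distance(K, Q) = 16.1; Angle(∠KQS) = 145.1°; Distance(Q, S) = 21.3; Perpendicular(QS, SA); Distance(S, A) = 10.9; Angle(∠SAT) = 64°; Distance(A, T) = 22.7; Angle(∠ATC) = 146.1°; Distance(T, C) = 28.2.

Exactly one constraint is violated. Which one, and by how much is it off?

Distance(T, C) = 28.2 — off by 4.20.

M = (0.00, 0.00) ✓; MK at -81.60° ✓; |MK| = 13.70 ✓; ∠(MK, KQ) = 90.00° ✓; |KQ| = 16.10 ✓; ∠KQS = 145.1° ✓; |QS| = 21.30 ✓; ∠(QS, SA) = 90.00° ✓; |SA| = 10.90 ✓; ∠SAT = 64.00° ✓; |AT| = 22.70 ✓; ∠ATC = 146.1° ✓; |TC| = 24.00 ✗.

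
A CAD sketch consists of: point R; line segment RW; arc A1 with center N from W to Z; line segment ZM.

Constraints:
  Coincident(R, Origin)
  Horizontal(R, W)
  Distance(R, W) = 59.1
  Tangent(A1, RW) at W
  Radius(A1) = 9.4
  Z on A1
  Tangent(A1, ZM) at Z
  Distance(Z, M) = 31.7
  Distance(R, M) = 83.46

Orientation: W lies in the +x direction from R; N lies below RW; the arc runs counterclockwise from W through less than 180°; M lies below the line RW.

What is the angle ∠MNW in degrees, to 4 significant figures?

153.7°

Checks: |NZ| = 9.400 ✓; ∠(NZ, ZM) = 90.00° ✓; |ZM| = 31.70 ✓; |RM| = 83.46 ✓.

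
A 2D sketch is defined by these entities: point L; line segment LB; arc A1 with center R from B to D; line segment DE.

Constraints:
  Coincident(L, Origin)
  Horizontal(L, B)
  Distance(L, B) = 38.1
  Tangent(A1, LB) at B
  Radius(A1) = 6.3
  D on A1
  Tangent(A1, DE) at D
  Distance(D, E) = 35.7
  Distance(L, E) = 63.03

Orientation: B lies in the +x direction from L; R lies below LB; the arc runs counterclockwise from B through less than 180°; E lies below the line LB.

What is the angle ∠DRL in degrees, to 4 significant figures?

34.65°

Checks: |LB| = 38.10 ✓; |RD| = 6.300 ✓; ∠(RD, DE) = 90.00° ✓; |DE| = 35.70 ✓; |LE| = 63.03 ✓.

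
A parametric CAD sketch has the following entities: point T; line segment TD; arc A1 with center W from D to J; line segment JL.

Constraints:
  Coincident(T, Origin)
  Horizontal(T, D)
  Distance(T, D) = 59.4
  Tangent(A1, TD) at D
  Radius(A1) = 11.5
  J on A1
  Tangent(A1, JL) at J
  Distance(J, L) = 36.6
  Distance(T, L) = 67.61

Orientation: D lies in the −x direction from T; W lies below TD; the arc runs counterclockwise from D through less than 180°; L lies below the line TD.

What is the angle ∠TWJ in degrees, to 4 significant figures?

155.6°

T is at the origin; T and D share the same y with |TD| = 59.4 and D on the −x side, so D = (-59.40, 0.000). The tangent condition forces WD to be normal to TD, so W = D + (0, -11.5) = (-59.40, -11.50). Since WJ ⟂ JL (tangency), |WL| = √(11.5² + 36.6²) = 38.36 regardless of where J sits on A1. So L lies on both circle(T, 67.61) and circle(W, 38.36); the below-TD intersection is L = (-47.61, -48.01). J is the foot of the tangent from L: J = (-68.78, -18.15).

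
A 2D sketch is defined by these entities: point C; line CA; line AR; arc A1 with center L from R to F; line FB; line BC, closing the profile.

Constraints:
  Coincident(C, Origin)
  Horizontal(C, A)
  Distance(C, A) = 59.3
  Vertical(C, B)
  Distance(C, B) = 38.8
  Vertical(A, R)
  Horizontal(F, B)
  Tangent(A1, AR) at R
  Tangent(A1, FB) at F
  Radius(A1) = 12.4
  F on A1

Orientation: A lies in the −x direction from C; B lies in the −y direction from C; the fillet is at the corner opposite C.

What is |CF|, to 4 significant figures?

60.87

The virtual corner opposite C is at (-59.30, -38.80). Tangency of A1 to AR means the radius LR is perpendicular to AR and tangency of A1 to FB means the radius LF is perpendicular to FB, with radius 12.4, so the center L sits 12.4 in from both sides at L = (-46.90, -26.40). That places the tangent points at R = (-59.30, -26.40) on AR and F = (-46.90, -38.80) on FB. Then |CF| = |F − C| = 60.87.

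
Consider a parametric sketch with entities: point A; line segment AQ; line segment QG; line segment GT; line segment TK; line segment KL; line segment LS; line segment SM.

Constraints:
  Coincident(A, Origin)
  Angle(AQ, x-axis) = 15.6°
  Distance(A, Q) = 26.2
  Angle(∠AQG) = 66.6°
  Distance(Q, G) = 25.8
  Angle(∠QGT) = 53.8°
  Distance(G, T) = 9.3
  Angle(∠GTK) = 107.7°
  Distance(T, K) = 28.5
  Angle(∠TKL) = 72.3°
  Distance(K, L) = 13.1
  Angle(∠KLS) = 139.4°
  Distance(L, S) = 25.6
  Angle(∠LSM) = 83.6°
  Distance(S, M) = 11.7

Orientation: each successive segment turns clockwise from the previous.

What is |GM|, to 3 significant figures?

6.52

∠KLS = 139.4° gives LS at -84.6° from the x-axis; with |LS| = 25.6, S = (39.5, -21.1). ∠LSM = 83.6° gives SM at 179° from the x-axis; with |SM| = 11.7, M = (27.8, -20.9). Then |GM| = |M − G| = 6.52.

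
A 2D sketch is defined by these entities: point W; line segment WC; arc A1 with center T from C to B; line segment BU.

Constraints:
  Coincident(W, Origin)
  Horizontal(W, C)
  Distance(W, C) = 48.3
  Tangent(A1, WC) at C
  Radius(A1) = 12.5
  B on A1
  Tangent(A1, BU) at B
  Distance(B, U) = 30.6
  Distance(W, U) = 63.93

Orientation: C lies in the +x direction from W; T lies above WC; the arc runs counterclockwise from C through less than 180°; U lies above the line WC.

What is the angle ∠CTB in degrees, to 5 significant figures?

117.92°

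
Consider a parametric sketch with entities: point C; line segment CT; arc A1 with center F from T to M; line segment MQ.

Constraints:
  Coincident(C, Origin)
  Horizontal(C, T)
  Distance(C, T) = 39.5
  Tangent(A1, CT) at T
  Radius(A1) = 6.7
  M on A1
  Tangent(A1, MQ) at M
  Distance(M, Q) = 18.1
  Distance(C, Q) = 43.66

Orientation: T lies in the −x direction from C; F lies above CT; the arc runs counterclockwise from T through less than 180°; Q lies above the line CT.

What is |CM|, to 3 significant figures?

33.7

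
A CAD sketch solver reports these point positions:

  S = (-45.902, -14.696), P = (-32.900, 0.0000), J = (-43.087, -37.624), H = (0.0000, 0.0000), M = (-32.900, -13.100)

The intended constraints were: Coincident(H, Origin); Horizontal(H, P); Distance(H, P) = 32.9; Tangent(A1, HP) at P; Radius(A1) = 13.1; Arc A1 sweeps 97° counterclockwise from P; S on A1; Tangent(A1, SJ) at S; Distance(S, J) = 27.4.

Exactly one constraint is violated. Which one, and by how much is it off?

Distance(S, J) = 27.4 — off by 4.30.

H = (0.00, 0.00) ✓; H.y = 0.00, P.y = 0.00 ✓; |HP| = 32.90 ✓; ∠(MP, PH) = 90.00° ✓; |MP| = 13.10 ✓; bearing(M→S) − bearing(M→P) = 97.00° ✓; |MS| = 13.10 ✓; ∠(MS, SJ) = 90.00° ✓; |SJ| = 23.10 ✗.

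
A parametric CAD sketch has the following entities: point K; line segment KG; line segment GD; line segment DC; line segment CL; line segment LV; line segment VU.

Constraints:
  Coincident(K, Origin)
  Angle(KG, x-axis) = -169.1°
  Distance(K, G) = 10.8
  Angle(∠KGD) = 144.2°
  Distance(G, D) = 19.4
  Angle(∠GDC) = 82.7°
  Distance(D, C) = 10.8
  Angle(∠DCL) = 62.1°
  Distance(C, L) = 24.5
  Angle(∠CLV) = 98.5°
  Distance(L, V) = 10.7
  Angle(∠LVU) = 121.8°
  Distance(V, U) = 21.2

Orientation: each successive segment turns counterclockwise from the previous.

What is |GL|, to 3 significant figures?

3.95

K is at the origin; KG runs at -169.1° with length 10.8, so G = (-10.6, -2.04). ∠KGD = 144.2° gives GD at -133° from the x-axis; with |GD| = 19.4, D = (-23.9, -16.2). ∠GDC = 82.7° gives DC at -36.0° from the x-axis; with |DC| = 10.8, C = (-15.2, -22.5). ∠DCL = 62.1° gives CL at 81.9° from the x-axis; with |CL| = 24.5, L = (-11.7, 1.75). Then |GL| = |L − G| = 3.95.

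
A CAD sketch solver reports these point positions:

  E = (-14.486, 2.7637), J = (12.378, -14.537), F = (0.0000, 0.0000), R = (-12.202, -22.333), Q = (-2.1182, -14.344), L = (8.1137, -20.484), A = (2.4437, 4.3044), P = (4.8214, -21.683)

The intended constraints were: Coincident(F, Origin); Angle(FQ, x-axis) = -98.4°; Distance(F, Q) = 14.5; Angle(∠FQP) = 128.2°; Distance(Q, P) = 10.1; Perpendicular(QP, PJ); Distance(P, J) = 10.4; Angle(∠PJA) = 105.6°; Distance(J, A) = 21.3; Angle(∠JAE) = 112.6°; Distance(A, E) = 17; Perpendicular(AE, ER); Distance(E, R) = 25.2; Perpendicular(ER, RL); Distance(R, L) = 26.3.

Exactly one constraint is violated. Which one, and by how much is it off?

Distance(R, L) = 26.3 — off by 5.90.

F = (0.00, 0.00) ✓; FQ at -98.40° ✓; |FQ| = 14.50 ✓; ∠FQP = 128.2° ✓; |QP| = 10.10 ✓; ∠(QP, PJ) = 90.00° ✓; |PJ| = 10.40 ✓; ∠PJA = 105.6° ✓; |JA| = 21.30 ✓; ∠JAE = 112.6° ✓; |AE| = 17.00 ✓; ∠(AE, ER) = 90.00° ✓; |ER| = 25.20 ✓; ∠(ER, RL) = 90.00° ✓; |RL| = 20.40 ✗.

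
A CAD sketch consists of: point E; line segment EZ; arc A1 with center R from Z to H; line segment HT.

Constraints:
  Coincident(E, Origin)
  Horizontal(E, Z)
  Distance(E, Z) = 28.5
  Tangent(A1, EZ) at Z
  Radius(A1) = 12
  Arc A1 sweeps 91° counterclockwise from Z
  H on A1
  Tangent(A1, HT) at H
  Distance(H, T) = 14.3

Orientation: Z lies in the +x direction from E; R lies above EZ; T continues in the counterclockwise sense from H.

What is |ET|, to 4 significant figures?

48.19

E is at the origin; EZ is horizontal with |EZ| = 28.5 and Z on the +x side, so Z = (28.50, 0.000). A1 meets EZ tangentially, so RZ is at right angles to EZ, so R = Z + (0, 12) = (28.50, 12.00). On A1, Z sits at bearing -90° from R; a 91° counterclockwise sweep puts H at bearing 1°, so H = R + 12.0·(cos 1°, sin 1°) = (40.50, 12.21). Tangency of A1 to HT means the radius RH is perpendicular to HT, so HT runs along (−sin 1°, cos 1°); with |HT| = 14.3, T = (40.25, 26.51). Then |ET| = |T − E| = 48.19.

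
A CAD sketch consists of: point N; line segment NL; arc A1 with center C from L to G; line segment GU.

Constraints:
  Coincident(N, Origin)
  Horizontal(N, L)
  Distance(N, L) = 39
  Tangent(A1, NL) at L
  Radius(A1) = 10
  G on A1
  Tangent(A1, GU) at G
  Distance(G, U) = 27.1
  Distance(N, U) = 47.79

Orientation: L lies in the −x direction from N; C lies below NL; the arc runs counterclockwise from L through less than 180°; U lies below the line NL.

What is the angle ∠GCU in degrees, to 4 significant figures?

69.75°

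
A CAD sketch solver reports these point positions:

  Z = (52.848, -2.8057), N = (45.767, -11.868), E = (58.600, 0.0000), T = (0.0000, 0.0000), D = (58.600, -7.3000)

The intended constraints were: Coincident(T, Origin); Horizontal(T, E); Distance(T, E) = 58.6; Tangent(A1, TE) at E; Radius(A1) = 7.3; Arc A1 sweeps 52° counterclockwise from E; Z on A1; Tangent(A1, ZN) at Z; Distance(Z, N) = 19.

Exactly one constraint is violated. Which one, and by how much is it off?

Distance(Z, N) = 19 — off by 7.50.

T = (0.00, 0.00) ✓; T.y = 0.00, E.y = 0.00 ✓; |TE| = 58.60 ✓; ∠(DE, ET) = 90.00° ✓; |DE| = 7.300 ✓; bearing(D→Z) − bearing(D→E) = 52.00° ✓; |DZ| = 7.300 ✓; ∠(DZ, ZN) = 90.00° ✓; |ZN| = 11.50 ✗.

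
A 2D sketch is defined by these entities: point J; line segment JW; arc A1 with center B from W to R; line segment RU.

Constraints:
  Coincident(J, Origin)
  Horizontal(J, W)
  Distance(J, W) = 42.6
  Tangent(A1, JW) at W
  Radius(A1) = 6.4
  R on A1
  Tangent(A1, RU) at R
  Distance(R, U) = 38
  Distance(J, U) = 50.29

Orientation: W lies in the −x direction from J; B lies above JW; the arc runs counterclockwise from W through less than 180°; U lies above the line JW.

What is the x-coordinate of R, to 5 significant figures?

-36.367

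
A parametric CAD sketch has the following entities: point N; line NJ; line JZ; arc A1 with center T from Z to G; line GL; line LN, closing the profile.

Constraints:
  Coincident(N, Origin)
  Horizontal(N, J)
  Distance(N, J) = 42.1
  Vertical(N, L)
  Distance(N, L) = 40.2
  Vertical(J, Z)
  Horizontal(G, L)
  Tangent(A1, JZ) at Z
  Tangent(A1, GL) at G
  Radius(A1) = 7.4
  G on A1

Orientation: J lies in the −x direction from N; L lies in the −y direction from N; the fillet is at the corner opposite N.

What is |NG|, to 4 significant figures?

53.10

N is at the origin; N and J share the same y with |NJ| = 42.1 and J on the −x side, so J = (-42.10, 0.000). N and L share the same x with |NL| = 40.2 and L on the −y side, so L = (0.000, -40.20). The virtual corner opposite N is at (-42.10, -40.20). Tangency of A1 to JZ means the radius TZ is perpendicular to JZ and tangency of A1 to GL means the radius TG is perpendicular to GL, with radius 7.4, so the center T sits 7.4 in from both sides at T = (-34.70, -32.80). That places the tangent points at Z = (-42.10, -32.80) on JZ and G = (-34.70, -40.20) on GL. Then |NG| = |G − N| = 53.10.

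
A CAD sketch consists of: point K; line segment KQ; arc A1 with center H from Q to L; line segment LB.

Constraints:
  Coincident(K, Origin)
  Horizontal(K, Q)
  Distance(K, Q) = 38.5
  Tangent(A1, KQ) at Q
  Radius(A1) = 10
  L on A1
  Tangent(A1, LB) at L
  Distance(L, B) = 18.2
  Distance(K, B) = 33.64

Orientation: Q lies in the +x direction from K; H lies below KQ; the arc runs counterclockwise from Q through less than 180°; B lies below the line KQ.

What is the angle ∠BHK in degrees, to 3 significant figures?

57.7°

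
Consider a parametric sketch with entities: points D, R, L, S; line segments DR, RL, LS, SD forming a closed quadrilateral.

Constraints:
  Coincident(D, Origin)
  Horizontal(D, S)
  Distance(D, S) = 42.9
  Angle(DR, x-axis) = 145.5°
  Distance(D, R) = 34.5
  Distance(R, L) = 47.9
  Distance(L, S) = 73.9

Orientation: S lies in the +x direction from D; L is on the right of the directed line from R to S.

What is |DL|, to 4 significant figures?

37.99

Checks: |RL| = 47.90 ✓; |LS| = 73.90 ✓.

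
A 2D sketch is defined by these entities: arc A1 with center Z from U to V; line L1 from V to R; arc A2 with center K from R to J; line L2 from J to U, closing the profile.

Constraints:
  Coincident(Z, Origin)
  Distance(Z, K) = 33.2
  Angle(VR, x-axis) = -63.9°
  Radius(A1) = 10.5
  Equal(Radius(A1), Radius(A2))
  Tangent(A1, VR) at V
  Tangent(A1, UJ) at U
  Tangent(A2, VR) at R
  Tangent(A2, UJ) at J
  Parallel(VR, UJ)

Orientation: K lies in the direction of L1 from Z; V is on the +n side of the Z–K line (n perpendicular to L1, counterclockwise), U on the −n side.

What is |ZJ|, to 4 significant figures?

34.82

The slot axis is L1's direction at -63.9°, so u = (cos -63.9°, sin -63.9°) = (0.4399, -0.8980) and n = (−sin -63.9°, cos -63.9°) = (0.8980, 0.4399). Z is at the origin and K lies 33.2 along u from Z, so K = 33.2·u = (14.61, -29.81). Tangency of A1 to both parallel lines with radius 10.5 puts V and U at Z ± 10.5·n: V = (9.429, 4.619), U = (-9.429, -4.619). Equal radii place R and J the same way about K: R = K + 10.5·n = (24.04, -25.20), J = K − 10.5·n = (5.177, -34.43). Then |ZJ| = |J − Z| = 34.82.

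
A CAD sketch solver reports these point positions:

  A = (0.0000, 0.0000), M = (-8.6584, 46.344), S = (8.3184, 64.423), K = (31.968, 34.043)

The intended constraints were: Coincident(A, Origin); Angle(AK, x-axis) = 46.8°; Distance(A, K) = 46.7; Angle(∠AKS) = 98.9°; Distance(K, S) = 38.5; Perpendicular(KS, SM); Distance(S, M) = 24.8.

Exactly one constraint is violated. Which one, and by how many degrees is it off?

Perpendicular(KS, SM) — off by 8.90°.

A = (0.00, 0.00) ✓; AK at 46.80° ✓; |AK| = 46.70 ✓; ∠AKS = 98.90° ✓; |KS| = 38.50 ✓; ∠(KS, SM) = 98.90° ✗; |SM| = 24.80 ✓.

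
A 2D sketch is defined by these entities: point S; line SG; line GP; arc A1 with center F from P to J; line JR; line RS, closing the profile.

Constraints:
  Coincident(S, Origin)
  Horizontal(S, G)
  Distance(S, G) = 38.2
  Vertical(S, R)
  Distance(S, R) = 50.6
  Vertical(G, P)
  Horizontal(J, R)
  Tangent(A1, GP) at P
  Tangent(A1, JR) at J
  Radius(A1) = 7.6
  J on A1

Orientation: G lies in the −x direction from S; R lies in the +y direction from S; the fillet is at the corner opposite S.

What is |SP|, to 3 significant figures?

57.5

S is at the origin; SG is horizontal with |SG| = 38.2 and G on the −x side, so G = (-38.2, 0.00). S and R share the same x with |SR| = 50.6 and R on the +y side, so R = (0.00, 50.6). The virtual corner opposite S is at (-38.2, 50.6). A1 meets GP tangentially, so FP is at right angles to GP and A1 meets JR tangentially, so FJ is at right angles to JR, with radius 7.6, so the center F sits 7.6 in from both sides at F = (-30.6, 43.0). That places the tangent points at P = (-38.2, 43.0) on GP and J = (-30.6, 50.6) on JR. Then |SP| = |P − S| = 57.5.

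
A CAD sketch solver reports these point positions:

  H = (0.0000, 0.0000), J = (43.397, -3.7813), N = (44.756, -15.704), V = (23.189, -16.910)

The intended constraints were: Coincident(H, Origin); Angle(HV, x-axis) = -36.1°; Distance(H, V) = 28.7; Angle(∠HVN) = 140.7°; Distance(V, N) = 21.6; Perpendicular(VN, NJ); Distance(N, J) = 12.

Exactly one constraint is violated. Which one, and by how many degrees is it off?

Perpendicular(VN, NJ) — off by 3.30°.

H = (0.00, 0.00) ✓; HV at -36.10° ✓; |HV| = 28.70 ✓; ∠HVN = 140.7° ✓; |VN| = 21.60 ✓; ∠(VN, NJ) = 93.30° ✗; |NJ| = 12.00 ✓.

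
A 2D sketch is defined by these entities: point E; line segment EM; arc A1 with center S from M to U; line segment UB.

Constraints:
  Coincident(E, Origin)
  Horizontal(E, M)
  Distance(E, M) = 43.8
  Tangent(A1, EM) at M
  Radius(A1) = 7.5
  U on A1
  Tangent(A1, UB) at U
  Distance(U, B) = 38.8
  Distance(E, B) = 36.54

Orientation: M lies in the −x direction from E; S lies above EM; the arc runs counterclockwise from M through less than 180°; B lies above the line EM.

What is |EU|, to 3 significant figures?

38.0

Checks: |SU| = 7.500 ✓; ∠(SU, UB) = 90.00° ✓; |UB| = 38.80 ✓; |EB| = 36.54 ✓.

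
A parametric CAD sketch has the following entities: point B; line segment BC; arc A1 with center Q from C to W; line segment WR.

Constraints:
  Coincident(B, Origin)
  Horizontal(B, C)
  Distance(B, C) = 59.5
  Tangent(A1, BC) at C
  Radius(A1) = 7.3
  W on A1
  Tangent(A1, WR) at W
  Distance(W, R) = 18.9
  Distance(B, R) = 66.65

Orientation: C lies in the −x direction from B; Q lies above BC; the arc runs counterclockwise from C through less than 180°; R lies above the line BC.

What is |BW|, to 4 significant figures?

53.86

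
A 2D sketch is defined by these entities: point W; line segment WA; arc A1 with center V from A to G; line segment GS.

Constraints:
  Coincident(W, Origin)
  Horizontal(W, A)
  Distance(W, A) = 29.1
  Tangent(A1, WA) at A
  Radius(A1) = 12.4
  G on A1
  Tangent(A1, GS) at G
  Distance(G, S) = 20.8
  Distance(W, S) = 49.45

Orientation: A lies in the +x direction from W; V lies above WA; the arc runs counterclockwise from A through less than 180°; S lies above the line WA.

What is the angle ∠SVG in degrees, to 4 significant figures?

59.20°

W is at the origin; WA is horizontal with |WA| = 29.1 and A on the +x side, so A = (29.10, 0.000). A1 meets WA tangentially, so VA is at right angles to WA, so V = A + (0, 12.4) = (29.10, 12.40). Since VG ⟂ GS (tangency), |VS| = √(12.4² + 20.8²) = 24.22 regardless of where G sits on A1. So S lies on both circle(W, 49.45) and circle(V, 24.22); the above-WA intersection is S = (33.72, 36.17). G is the foot of the tangent from S: G = (40.77, 16.60).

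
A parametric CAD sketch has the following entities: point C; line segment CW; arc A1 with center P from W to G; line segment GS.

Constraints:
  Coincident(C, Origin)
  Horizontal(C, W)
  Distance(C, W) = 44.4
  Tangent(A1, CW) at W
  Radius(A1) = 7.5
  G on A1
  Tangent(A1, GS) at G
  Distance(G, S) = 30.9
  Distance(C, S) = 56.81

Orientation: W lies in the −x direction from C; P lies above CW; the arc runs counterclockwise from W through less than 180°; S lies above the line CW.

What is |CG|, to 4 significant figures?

37.94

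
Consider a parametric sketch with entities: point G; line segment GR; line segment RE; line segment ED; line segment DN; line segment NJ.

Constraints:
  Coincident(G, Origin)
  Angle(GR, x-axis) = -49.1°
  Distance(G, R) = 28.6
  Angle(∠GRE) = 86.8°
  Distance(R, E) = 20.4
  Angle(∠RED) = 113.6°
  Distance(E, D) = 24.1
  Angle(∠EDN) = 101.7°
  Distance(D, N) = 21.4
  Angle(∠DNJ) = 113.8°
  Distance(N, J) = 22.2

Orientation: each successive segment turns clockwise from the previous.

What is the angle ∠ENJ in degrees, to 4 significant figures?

71.88°

G is at the origin; GR runs at -49.1° with length 28.6, so R = (18.73, -21.62). ∠GRE = 86.8° gives RE at -142.3° from the x-axis; with |RE| = 20.4, E = (2.585, -34.09). ∠RED = 113.6° gives ED at 151.3° from the x-axis; with |ED| = 24.1, D = (-18.55, -22.52). ∠EDN = 101.7° gives DN at 73.00° from the x-axis; with |DN| = 21.4, N = (-12.30, -2.054). ∠DNJ = 113.8° gives NJ at 6.800° from the x-axis; with |NJ| = 22.2, J = (9.746, 0.5743). Then cos ∠ENJ = NE·NJ / (|NE||NJ|), giving 71.88°.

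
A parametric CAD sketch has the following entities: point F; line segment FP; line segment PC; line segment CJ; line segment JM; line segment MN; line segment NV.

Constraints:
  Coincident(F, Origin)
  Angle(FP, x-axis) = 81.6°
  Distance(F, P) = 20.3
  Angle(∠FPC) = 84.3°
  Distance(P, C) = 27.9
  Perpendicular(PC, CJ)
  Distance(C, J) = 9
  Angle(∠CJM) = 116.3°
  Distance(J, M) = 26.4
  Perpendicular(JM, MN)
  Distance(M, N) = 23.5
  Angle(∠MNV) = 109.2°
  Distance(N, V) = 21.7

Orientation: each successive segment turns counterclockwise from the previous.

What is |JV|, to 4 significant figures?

31.20

F is at the origin; FP runs at 81.6° with length 20.3, so P = (2.965, 20.08). ∠FPC = 84.3° gives PC at 177.3° from the x-axis; with |PC| = 27.9, C = (-24.90, 21.40). PC ⟂ CJ, so CJ runs at -92.70°; with |CJ| = 9.0, J = (-25.33, 12.41). ∠CJM = 116.3° gives JM at -29.00° from the x-axis; with |JM| = 26.4, M = (-2.238, -0.3925). JM ⟂ MN, so MN runs at 61.00°; with |MN| = 23.5, N = (9.155, 20.16). ∠MNV = 109.2° gives NV at 131.8° from the x-axis; with |NV| = 21.7, V = (-5.308, 36.34). Then |JV| = |V − J| = 31.20.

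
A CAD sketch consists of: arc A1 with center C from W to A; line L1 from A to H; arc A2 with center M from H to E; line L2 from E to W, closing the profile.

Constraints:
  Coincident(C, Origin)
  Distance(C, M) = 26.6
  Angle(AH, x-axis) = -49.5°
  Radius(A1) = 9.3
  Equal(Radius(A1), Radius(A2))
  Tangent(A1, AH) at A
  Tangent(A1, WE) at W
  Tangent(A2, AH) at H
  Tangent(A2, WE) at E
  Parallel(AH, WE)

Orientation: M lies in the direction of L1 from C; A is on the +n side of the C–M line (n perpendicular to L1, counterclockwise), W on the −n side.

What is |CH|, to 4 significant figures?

28.18

The slot axis is L1's direction at -49.5°, so u = (cos -49.5°, sin -49.5°) = (0.6494, -0.7604) and n = (−sin -49.5°, cos -49.5°) = (0.7604, 0.6494). C is at the origin and M lies 26.6 along u from C, so M = 26.6·u = (17.28, -20.23). Tangency of A1 to both parallel lines with radius 9.3 puts A and W at C ± 9.3·n: A = (7.072, 6.040), W = (-7.072, -6.040). Equal radii place H and E the same way about M: H = M + 9.3·n = (24.35, -14.19), E = M − 9.3·n = (10.20, -26.27). Then |CH| = |H − C| = 28.18.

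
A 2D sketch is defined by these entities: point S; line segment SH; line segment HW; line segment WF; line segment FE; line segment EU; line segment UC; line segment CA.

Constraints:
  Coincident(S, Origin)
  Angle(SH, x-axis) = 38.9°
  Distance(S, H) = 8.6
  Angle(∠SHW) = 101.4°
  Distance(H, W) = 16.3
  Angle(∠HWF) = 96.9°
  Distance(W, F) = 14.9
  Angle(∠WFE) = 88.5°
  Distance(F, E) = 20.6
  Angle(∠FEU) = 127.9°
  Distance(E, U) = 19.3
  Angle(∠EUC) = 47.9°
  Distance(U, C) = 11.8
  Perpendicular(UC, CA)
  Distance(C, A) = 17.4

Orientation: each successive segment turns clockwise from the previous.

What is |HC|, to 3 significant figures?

4.56

∠FEU = 127.9° gives EU at 93.6° from the x-axis; with |EU| = 19.3, U = (-7.07, 13.3). ∠EUC = 47.9° gives UC at -38.5° from the x-axis; with |UC| = 11.8, C = (2.17, 5.99). Then |HC| = |C − H| = 4.56.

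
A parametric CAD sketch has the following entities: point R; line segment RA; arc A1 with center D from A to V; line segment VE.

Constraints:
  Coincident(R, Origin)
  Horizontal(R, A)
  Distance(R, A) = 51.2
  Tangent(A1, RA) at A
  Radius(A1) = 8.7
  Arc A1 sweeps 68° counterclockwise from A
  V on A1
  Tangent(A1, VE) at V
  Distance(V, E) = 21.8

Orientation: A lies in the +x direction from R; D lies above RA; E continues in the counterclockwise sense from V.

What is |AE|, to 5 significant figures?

30.358

R is at the origin; RA is horizontal with |RA| = 51.2 and A on the +x side, so A = (51.200, 0.0000). Since A1 is tangent to RA there, DA ⟂ RA, so D = A + (0, 8.7) = (51.200, 8.7000). On A1, A sits at bearing -90° from D; a 68° counterclockwise sweep puts V at bearing -22°, so V = D + 8.7·(cos -22°, sin -22°) = (59.266, 5.4409). A1 meets VE tangentially, so DV is at right angles to VE, so VE runs along (−sin -22°, cos -22°); with |VE| = 21.8, E = (67.433, 25.654). Then |AE| = |E − A| = 30.358.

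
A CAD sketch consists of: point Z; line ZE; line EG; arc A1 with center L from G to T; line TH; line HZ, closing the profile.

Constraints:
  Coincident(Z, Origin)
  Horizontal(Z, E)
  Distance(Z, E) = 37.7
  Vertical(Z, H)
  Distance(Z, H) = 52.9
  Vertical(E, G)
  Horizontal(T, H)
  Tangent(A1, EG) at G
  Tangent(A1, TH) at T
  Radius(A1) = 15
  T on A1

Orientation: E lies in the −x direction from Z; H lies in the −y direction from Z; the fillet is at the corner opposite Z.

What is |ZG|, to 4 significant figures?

53.46

Z is at the origin; ZE is horizontal with |ZE| = 37.7 and E on the −x side, so E = (-37.70, 0.000). Z and H share the same x with |ZH| = 52.9 and H on the −y side, so H = (0.000, -52.90). The virtual corner opposite Z is at (-37.70, -52.90). The tangent condition forces LG to be normal to EG and A1 meets TH tangentially, so LT is at right angles to TH, with radius 15.0, so the center L sits 15.0 in from both sides at L = (-22.70, -37.90). That places the tangent points at G = (-37.70, -37.90) on EG and T = (-22.70, -52.90) on TH. Then |ZG| = |G − Z| = 53.46.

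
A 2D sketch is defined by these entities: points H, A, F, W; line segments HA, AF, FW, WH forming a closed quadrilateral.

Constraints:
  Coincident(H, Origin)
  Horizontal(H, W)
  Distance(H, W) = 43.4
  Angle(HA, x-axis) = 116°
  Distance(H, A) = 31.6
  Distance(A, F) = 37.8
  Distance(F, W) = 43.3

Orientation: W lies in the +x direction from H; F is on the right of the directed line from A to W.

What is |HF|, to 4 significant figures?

6.555

H is at the origin; H and W share the same y with |HW| = 43.4 and W in +x, so W = (43.4, 0). HA runs at 116.0° with |HA| = 31.6, so A = (-13.85, 28.40). F is determined by |AF| = 37.8 and |FW| = 43.3 together: it lies at the intersection of circle(A, 37.8) and circle(W, 43.3). With |AW| = 63.91, the foot of the radical line on AW is 28.47 from A and the perpendicular offset is √(37.8² − 28.47²) = 24.87. Taking the right-of-AW solution: F = (0.5949, -6.528).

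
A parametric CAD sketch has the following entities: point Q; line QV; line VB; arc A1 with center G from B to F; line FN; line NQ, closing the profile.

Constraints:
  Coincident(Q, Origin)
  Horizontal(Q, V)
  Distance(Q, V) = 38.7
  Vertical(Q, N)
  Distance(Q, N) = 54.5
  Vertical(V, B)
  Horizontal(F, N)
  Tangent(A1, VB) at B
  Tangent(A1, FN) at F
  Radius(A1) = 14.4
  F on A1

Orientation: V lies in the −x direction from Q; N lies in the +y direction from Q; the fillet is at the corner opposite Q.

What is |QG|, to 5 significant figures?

46.888

Q is at the origin; Q and V share the same y with |QV| = 38.7 and V on the −x side, so V = (-38.700, 0.0000). Q and N share the same x with |QN| = 54.5 and N on the +y side, so N = (0.0000, 54.500). The virtual corner opposite Q is at (-38.700, 54.500). Since A1 is tangent to VB there, GB ⟂ VB and tangency of A1 to FN means the radius GF is perpendicular to FN, with radius 14.4, so the center G sits 14.4 in from both sides at G = (-24.300, 40.100). Then |QG| = |G − Q| = 46.888.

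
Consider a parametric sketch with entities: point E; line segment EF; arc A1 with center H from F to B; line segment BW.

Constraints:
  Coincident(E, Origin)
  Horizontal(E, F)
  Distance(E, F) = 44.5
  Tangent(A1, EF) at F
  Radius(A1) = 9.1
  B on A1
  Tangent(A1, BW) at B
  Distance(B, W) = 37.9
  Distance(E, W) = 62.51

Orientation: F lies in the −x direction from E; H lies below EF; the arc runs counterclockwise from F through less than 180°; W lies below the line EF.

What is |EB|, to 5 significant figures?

54.443

E is at the origin; EF is horizontal with |EF| = 44.5 and F on the −x side, so F = (-44.500, 0.0000). Tangency of A1 to EF means the radius HF is perpendicular to EF, so H = F + (0, -9.1) = (-44.500, -9.1000). Since HB ⟂ BW (tangency), |HW| = √(9.1² + 37.9²) = 38.977 regardless of where B sits on A1. So W lies on both circle(E, 62.51) and circle(H, 38.977); the below-EF intersection is W = (-40.231, -47.843). B is the foot of the tangent from W: B = (-53.063, -12.181).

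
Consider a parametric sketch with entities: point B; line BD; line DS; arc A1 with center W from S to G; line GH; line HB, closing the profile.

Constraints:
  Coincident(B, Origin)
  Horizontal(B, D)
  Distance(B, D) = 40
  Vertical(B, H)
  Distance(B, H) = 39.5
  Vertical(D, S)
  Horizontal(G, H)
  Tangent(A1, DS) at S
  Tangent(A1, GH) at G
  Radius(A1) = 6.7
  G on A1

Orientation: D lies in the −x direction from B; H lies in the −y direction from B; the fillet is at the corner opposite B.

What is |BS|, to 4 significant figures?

51.73

The virtual corner opposite B is at (-40.00, -39.50). A1 meets DS tangentially, so WS is at right angles to DS and since A1 is tangent to GH there, WG ⟂ GH, with radius 6.7, so the center W sits 6.7 in from both sides at W = (-33.30, -32.80). That places the tangent points at S = (-40.00, -32.80) on DS and G = (-33.30, -39.50) on GH. Then |BS| = |S − B| = 51.73.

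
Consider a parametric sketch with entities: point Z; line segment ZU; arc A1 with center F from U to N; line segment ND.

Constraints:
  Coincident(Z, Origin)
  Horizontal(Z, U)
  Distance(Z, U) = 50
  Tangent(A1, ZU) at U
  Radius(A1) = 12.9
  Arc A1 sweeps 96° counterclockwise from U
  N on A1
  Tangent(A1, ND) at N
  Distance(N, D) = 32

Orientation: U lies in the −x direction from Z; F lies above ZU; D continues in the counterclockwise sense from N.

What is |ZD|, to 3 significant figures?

61.4

On A1, U sits at bearing -90° from F; a 96° counterclockwise sweep puts N at bearing 6°, so N = F + 12.9·(cos 6°, sin 6°) = (-37.2, 14.2). Tangency of A1 to ND means the radius FN is perpendicular to ND, so ND runs along (−sin 6°, cos 6°); with |ND| = 32.0, D = (-40.5, 46.1). Then |ZD| = |D − Z| = 61.4.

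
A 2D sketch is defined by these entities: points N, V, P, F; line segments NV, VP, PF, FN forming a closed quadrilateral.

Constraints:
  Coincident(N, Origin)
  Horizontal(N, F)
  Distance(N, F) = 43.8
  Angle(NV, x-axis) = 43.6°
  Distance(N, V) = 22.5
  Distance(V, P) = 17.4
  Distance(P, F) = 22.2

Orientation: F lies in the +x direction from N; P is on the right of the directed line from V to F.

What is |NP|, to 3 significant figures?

21.7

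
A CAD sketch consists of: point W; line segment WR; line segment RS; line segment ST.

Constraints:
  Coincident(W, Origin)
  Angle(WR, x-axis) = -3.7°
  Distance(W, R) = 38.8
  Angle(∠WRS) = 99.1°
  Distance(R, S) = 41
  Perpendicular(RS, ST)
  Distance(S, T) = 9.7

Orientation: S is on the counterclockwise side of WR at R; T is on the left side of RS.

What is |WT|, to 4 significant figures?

55.14

W is at the origin; WR runs at -3.7° with length 38.8, so R = 38.8·(cos -3.7°, sin -3.7°) = (38.72, -2.504). ∠WRS = 99.1°, so RS runs at -3.7° + (180° − 99.1°) = 77.20° from the x-axis; with |RS| = 41.0, S = R + 41.0·(cos 77.20°, sin 77.20°) = (47.80, 37.48). The perpendicularity gives ST at right angles to RS; with |ST| = 9.7 on the left of RS, T = S + 9.7·(-0.9751, 0.2215) = (38.34, 39.63). Then |WT| = |T − W| = 55.14.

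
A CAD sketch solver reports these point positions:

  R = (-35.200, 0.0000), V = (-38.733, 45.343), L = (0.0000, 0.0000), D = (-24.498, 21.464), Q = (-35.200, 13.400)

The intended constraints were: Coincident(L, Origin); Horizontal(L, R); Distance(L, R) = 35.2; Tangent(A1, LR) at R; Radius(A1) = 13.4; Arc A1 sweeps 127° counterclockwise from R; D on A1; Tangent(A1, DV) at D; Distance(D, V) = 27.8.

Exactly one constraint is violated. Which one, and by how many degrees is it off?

Tangent(A1, DV) at D — off by 6.20°.

L = (0.00, 0.00) ✓; L.y = 0.00, R.y = 0.00 ✓; |LR| = 35.20 ✓; ∠(QR, RL) = 90.00° ✓; |QR| = 13.40 ✓; bearing(Q→D) − bearing(Q→R) = 127.0° ✓; |QD| = 13.40 ✓; ∠(QD, DV) = 96.20° ✗; |DV| = 27.80 ✓.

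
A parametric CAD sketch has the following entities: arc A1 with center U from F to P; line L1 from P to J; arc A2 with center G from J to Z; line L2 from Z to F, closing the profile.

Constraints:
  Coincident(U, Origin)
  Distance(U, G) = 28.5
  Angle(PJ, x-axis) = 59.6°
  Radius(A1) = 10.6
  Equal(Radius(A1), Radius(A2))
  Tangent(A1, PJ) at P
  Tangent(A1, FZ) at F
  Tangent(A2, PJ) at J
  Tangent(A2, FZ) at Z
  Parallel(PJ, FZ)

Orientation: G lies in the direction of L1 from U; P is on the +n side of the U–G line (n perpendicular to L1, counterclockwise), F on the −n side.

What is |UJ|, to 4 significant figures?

30.41

Tangency of A1 to both parallel lines with radius 10.6 puts P and F at U ± 10.6·n: P = (-9.143, 5.364), F = (9.143, -5.364). Equal radii place J and Z the same way about G: J = G + 10.6·n = (5.279, 29.95), Z = G − 10.6·n = (23.56, 19.22). Then |UJ| = |J − U| = 30.41.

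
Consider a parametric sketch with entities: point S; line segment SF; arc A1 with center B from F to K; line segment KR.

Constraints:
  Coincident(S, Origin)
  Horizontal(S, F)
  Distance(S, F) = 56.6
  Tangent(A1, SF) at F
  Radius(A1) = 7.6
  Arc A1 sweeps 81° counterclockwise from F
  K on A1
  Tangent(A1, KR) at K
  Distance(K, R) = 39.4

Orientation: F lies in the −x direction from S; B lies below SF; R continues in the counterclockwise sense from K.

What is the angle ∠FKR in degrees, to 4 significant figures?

139.5°

On A1, F sits at bearing 90° from B; an 81° counterclockwise sweep puts K at bearing 171°, so K = B + 7.6·(cos 171°, sin 171°) = (-64.11, -6.411). Since A1 is tangent to KR there, BK ⟂ KR, so KR runs along (−sin 171°, cos 171°); with |KR| = 39.4, R = (-70.27, -45.33). Then cos ∠FKR = KF·KR / (|KF||KR|), giving 139.5°.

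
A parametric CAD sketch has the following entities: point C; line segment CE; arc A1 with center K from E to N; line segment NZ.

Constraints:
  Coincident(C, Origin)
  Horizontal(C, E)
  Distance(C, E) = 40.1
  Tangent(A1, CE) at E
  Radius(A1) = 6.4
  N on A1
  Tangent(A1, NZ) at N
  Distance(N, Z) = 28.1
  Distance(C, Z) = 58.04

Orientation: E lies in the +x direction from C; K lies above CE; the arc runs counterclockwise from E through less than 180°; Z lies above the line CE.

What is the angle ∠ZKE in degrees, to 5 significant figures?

166.74°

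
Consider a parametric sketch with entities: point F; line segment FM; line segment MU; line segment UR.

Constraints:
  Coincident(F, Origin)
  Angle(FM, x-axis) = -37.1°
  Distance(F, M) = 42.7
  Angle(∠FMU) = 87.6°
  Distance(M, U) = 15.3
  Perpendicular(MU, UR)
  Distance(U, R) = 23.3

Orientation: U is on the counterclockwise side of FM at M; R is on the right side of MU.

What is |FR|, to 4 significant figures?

67.33

F is at the origin; FM runs at -37.1° with length 42.7, so M = 42.7·(cos -37.1°, sin -37.1°) = (34.06, -25.76). ∠FMU = 87.6°, so MU runs at -37.1° + (180° − 87.6°) = 55.30° from the x-axis; with |MU| = 15.3, U = M + 15.3·(cos 55.30°, sin 55.30°) = (42.77, -13.18). MU is perpendicular to UR; with |UR| = 23.3 on the right of MU, R = U + 23.3·(0.8221, -0.5693) = (61.92, -26.44). Then |FR| = |R − F| = 67.33.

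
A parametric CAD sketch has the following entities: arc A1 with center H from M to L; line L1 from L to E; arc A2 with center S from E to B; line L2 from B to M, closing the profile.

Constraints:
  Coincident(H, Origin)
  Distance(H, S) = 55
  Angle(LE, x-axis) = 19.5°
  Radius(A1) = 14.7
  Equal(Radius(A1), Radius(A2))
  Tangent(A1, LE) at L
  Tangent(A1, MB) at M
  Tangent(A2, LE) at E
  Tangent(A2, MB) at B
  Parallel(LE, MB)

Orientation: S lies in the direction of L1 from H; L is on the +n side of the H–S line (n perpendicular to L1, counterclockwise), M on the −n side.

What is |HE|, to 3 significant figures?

56.9

Tangency of A1 to both parallel lines with radius 14.7 puts L and M at H ± 14.7·n: L = (-4.91, 13.9), M = (4.91, -13.9). Equal radii place E and B the same way about S: E = S + 14.7·n = (46.9, 32.2), B = S − 14.7·n = (56.8, 4.50). Then |HE| = |E − H| = 56.9.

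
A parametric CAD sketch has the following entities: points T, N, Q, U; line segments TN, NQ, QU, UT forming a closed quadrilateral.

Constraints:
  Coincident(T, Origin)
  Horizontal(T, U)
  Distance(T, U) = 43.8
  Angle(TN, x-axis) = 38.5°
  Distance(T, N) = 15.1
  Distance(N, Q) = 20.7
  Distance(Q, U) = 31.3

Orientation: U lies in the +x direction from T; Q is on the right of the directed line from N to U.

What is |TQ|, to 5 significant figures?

18.306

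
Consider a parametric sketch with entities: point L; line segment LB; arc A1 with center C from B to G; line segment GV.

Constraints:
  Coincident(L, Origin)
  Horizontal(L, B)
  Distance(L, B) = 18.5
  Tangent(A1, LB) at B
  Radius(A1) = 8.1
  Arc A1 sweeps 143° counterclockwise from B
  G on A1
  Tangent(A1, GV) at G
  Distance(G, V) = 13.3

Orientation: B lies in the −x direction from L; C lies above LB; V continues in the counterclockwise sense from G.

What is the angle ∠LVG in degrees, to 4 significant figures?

5.952°

L is at the origin; LB is horizontal with |LB| = 18.5 and B on the −x side, so B = (-18.50, 0.000). The tangent condition forces CB to be normal to LB, so C = B + (0, 8.1) = (-18.50, 8.100). On A1, B sits at bearing -90° from C; a 143° counterclockwise sweep puts G at bearing 53°, so G = C + 8.1·(cos 53°, sin 53°) = (-13.63, 14.57). A1 meets GV tangentially, so CG is at right angles to GV, so GV runs along (−sin 53°, cos 53°); with |GV| = 13.3, V = (-24.25, 22.57). Then cos ∠LVG = VL·VG / (|VL||VG|), giving 5.952°.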